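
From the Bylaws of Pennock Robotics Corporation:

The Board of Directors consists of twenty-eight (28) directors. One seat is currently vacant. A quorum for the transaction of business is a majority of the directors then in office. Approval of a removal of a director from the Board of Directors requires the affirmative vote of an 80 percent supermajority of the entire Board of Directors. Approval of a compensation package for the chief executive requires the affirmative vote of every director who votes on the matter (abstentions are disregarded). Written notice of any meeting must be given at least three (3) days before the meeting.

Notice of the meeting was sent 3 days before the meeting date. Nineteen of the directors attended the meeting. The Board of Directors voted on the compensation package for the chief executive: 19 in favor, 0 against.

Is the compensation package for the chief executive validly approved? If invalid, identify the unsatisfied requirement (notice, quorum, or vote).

Notice: 3 days given; 3 required (3 ≥ 3). Satisfied.
Quorum: 19 present; quorum is 14. Satisfied.
Vote: the compensation package for the chief executive requires the unanimous vote of the votes cast (19). Unanimous means all 19, so 19 affirmative votes are needed; 19 voted in favor. Satisfied.

Valid — all requirements satisfied.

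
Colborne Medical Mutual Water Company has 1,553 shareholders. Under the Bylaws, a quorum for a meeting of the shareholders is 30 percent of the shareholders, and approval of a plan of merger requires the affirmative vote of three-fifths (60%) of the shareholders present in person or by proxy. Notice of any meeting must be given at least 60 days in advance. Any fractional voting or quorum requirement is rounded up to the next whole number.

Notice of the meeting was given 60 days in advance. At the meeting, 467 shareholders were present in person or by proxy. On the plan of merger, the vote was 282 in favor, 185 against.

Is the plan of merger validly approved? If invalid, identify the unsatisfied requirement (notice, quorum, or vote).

Valid — all requirements satisfied.

Notice: 60 days given; 60 required. Satisfied.
Quorum: 30% of 1,553 = 465.90, rounded up to 466; 467 present. Satisfied.
Vote: requires three-fifths of those present (467); 3/5 of 467 = 280.20, rounded up to 281, so 281 needed; 282 in favor. Satisfied.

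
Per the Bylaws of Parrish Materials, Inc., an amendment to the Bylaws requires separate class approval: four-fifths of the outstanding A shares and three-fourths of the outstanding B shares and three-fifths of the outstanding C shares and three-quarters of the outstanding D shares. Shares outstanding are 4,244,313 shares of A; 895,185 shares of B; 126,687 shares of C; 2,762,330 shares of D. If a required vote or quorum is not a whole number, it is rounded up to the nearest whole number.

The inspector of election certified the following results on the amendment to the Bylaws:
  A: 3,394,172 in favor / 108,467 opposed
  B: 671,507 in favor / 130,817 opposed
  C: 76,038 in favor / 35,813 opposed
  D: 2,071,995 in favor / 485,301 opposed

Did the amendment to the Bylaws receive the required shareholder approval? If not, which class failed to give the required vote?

Not approved — the A shares did not give the required vote.

A: 4/5 of 4244313 = 3395450.40, rounded up to 3395451; 3,395,451 required, 3,394,172 in favor — not approved.
B: 3/4 of 895185 = 671388.75, rounded up to 671389; 671,389 required, 671,507 in favor — approved.
C: 3/5 of 126687 = 76012.20, rounded up to 76013; 76,013 required, 76,038 in favor — approved.
D: 3/4 of 2762330 = 2071747.50, rounded up to 2071748; 2,071,748 required, 2,071,995 in favor — approved.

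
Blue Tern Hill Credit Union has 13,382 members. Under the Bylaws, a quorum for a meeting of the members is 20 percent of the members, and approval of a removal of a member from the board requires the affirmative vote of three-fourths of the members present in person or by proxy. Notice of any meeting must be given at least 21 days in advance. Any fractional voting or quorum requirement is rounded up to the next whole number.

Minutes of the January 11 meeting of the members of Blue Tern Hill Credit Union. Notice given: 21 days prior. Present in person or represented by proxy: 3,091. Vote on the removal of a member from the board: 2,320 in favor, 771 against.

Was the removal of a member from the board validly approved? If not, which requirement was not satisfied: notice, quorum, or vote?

Notice: 21 days given; 21 required. Satisfied.
Quorum: 20% of 13,382 = 2,676.40, rounded up to 2,677; 3,091 present. Satisfied.
Vote: requires three-fourths of those present (3,091); 3/4 of 3091 = 2318.25, rounded up to 2319, so 2,319 needed; 2,320 in favor. Satisfied.

Valid — all requirements satisfied.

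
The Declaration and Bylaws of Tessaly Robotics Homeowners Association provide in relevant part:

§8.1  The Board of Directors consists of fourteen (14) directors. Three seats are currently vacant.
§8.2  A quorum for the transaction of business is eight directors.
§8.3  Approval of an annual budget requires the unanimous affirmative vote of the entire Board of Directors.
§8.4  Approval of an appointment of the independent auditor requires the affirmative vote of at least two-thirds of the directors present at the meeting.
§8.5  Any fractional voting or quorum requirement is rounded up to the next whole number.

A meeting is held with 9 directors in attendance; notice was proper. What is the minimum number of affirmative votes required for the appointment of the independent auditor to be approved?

6

The appointment of the independent auditor requires two-thirds of the directors present (9).
2/3 of 9 = 6.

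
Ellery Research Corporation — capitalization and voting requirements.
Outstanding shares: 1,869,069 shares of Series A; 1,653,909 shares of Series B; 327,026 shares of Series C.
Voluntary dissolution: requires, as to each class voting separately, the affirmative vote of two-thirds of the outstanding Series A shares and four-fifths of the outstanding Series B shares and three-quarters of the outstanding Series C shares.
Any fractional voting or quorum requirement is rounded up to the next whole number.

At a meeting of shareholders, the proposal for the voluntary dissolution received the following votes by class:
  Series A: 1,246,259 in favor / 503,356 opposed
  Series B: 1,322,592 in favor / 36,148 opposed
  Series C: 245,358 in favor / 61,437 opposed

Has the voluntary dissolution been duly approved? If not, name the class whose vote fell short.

Not approved — the Series B shares did not give the required vote.

Series A: 2/3 of 1869069 = 1246046; 1,246,046 required, 1,246,259 in favor — approved.
Series B: 4/5 of 1653909 = 1323127.20, rounded up to 1323128; 1,323,128 required, 1,322,592 in favor — not approved.
Series C: 3/4 of 327026 = 245269.50, rounded up to 245270; 245,270 required, 245,358 in favor — approved.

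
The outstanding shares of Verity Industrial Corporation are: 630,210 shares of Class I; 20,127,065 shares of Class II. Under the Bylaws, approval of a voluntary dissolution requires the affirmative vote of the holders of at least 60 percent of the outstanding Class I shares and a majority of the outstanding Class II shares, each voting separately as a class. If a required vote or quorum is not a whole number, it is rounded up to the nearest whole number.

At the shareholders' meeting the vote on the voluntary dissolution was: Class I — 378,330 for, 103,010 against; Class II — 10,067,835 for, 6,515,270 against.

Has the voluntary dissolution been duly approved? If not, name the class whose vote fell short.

Class I: 3/5 of 630210 = 378126; 378,126 required, 378,330 in favor — approved.
Class II: a majority of 20127065 is 10063533; 10,063,533 required, 10,067,835 in favor — approved.

Approved — every class gave the required vote.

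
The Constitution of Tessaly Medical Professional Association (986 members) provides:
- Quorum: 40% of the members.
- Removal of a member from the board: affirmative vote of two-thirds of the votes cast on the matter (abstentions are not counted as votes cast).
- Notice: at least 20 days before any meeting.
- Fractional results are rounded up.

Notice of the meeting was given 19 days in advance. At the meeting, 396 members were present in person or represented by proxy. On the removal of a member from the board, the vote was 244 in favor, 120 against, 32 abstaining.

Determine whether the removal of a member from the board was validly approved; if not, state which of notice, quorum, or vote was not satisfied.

Invalid — notice requirement not satisfied.

Notice: 19 days given; 20 required. Not satisfied.
Quorum: 40% of 986 = 394.40, rounded up to 395; 396 present. Satisfied.
Vote: requires two-thirds of the votes cast (396 − 32 abstaining = 364); 2/3 of 364 = 242.67, rounded up to 243, so 243 needed; 244 in favor. Satisfied.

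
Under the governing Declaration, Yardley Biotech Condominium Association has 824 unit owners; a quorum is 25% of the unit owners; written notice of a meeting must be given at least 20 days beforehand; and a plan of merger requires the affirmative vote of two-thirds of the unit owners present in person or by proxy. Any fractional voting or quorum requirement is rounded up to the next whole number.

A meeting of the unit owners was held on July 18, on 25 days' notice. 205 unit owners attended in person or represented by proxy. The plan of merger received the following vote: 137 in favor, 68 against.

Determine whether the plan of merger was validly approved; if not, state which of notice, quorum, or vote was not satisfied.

Notice: 25 days given; 20 required. Satisfied.
Quorum: 25% of 824 = 206; 205 present. Not satisfied.
Vote: requires two-thirds of those present (205); 2/3 of 205 = 136.67, rounded up to 137, so 137 needed; 137 in favor. Satisfied.

Invalid — quorum requirement not satisfied.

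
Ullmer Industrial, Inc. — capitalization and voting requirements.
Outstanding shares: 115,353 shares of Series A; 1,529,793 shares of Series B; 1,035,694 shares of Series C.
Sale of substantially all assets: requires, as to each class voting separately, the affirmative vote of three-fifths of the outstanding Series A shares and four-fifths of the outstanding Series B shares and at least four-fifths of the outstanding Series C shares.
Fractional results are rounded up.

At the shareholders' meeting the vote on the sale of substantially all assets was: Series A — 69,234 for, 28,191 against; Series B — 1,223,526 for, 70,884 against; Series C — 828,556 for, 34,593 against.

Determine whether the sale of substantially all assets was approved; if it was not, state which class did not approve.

Series A: 3/5 of 115353 = 69211.80, rounded up to 69212; 69,212 required, 69,234 in favor — approved.
Series B: 4/5 of 1529793 = 1223834.40, rounded up to 1223835; 1,223,835 required, 1,223,526 in favor — not approved.
Series C: 4/5 of 1035694 = 828555.20, rounded up to 828556; 828,556 required, 828,556 in favor — approved.

Not approved — the Series B shares did not give the required vote.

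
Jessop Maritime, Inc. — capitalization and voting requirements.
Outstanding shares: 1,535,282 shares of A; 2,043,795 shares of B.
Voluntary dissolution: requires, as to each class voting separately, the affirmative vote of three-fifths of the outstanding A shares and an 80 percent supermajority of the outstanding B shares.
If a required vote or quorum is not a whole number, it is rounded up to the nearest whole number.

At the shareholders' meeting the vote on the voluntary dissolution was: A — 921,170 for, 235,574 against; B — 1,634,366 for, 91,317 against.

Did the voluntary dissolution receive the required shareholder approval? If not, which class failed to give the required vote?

Not approved — the B shares did not give the required vote.

A: 3/5 of 1535282 = 921169.20, rounded up to 921170; 921,170 required, 921,170 in favor — approved.
B: 4/5 of 2043795 = 1635036; 1,635,036 required, 1,634,366 in favor — not approved.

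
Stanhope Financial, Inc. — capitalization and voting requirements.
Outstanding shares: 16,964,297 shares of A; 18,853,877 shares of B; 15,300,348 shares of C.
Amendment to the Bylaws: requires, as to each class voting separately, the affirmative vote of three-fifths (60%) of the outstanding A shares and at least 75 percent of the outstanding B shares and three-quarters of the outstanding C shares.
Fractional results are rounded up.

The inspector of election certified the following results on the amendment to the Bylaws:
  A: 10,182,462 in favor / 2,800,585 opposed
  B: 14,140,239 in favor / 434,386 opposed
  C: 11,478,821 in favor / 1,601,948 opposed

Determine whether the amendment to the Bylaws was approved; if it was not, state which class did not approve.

A: 3/5 of 16964297 = 10178578.20, rounded up to 10178579; 10,178,579 required, 10,182,462 in favor — approved.
B: 3/4 of 18853877 = 14140407.75, rounded up to 14140408; 14,140,408 required, 14,140,239 in favor — not approved.
C: 3/4 of 15300348 = 11475261; 11,475,261 required, 11,478,821 in favor — approved.

Not approved — the B shares did not give the required vote.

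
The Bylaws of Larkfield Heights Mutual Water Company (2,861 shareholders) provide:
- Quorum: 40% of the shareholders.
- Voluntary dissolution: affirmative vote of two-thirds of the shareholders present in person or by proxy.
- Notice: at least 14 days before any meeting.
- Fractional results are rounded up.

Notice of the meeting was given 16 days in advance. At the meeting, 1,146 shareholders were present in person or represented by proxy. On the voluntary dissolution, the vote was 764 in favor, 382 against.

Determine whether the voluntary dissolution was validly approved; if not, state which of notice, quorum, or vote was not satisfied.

Notice: 16 days given; 14 required. Satisfied.
Quorum: 40% of 2,861 = 1,144.40, rounded up to 1,145; 1,146 present. Satisfied.
Vote: requires two-thirds of those present (1,146); 2/3 of 1146 = 764, so 764 needed; 764 in favor. Satisfied.

Valid — all requirements satisfied.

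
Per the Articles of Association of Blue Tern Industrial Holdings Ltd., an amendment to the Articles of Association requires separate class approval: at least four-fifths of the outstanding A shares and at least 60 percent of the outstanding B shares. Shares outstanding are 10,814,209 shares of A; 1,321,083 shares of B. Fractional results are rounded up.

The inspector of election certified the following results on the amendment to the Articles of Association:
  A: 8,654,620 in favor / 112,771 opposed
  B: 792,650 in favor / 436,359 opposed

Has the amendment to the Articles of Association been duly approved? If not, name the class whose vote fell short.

Approved — every class gave the required vote.

A: 4/5 of 10814209 = 8651367.20, rounded up to 8651368; 8,651,368 required, 8,654,620 in favor — approved.
B: 3/5 of 1321083 = 792649.80, rounded up to 792650; 792,650 required, 792,650 in favor — approved.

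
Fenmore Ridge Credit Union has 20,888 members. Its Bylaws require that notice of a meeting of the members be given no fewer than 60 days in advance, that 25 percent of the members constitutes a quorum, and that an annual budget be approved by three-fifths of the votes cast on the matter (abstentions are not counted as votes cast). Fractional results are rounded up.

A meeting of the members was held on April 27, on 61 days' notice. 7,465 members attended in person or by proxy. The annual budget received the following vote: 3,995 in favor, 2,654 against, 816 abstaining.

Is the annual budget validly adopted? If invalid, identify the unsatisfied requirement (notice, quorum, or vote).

Notice: 61 days given; 60 required. Satisfied.
Quorum: 25% of 20,888 = 5,222; 7,465 present. Satisfied.
Vote: requires three-fifths of the votes cast (7,465 − 816 abstaining = 6,649); 3/5 of 6649 = 3989.40, rounded up to 3990, so 3,990 needed; 3,995 in favor. Satisfied.

Valid — all requirements satisfied.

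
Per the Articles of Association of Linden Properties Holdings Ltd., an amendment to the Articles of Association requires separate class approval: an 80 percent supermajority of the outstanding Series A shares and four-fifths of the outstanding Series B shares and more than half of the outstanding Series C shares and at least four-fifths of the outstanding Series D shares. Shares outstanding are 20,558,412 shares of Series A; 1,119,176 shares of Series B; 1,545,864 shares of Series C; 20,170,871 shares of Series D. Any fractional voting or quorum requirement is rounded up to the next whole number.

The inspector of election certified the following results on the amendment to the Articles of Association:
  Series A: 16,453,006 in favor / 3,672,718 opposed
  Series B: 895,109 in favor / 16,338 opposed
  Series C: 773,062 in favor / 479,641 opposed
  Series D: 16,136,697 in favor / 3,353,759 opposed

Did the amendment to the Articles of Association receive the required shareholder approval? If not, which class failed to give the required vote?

Not approved — the Series B shares did not give the required vote.

Series A: 4/5 of 20558412 = 16446729.60, rounded up to 16446730; 16,446,730 required, 16,453,006 in favor — approved.
Series B: 4/5 of 1119176 = 895340.80, rounded up to 895341; 895,341 required, 895,109 in favor — not approved.
Series C: a majority of 1545864 is 772933; 772,933 required, 773,062 in favor — approved.
Series D: 4/5 of 20170871 = 16136696.80, rounded up to 16136697; 16,136,697 required, 16,136,697 in favor — approved.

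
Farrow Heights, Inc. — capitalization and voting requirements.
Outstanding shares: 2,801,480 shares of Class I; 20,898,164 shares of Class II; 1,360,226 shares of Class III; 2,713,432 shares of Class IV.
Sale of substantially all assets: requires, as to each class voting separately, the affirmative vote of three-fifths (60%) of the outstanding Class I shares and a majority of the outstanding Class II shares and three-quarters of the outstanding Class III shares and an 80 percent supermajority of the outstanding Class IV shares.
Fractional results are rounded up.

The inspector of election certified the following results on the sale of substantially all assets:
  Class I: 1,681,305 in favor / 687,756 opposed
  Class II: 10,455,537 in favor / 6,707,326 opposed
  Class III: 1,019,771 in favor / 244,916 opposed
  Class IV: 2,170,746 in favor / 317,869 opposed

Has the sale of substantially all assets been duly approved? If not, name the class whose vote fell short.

Not approved — the Class III shares did not give the required vote.

Class I: 3/5 of 2801480 = 1680888; 1,680,888 required, 1,681,305 in favor — approved.
Class II: a majority of 20898164 is 10449083; 10,449,083 required, 10,455,537 in favor — approved.
Class III: 3/4 of 1360226 = 1020169.50, rounded up to 1020170; 1,020,170 required, 1,019,771 in favor — not approved.
Class IV: 4/5 of 2713432 = 2170745.60, rounded up to 2170746; 2,170,746 required, 2,170,746 in favor — approved.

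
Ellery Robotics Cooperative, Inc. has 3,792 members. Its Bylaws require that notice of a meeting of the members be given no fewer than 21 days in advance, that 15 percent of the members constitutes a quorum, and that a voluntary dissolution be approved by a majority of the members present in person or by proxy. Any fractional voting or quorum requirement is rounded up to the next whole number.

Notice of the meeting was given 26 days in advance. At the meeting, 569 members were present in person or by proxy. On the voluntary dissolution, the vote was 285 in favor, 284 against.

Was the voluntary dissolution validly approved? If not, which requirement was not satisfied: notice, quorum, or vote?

Valid — all requirements satisfied.

Notice: 26 days given; 21 required. Satisfied.
Quorum: 15% of 3,792 = 568.80, rounded up to 569; 569 present. Satisfied.
Vote: requires a majority of those present (569); a majority of 569 is 285, so 285 needed; 285 in favor. Satisfied.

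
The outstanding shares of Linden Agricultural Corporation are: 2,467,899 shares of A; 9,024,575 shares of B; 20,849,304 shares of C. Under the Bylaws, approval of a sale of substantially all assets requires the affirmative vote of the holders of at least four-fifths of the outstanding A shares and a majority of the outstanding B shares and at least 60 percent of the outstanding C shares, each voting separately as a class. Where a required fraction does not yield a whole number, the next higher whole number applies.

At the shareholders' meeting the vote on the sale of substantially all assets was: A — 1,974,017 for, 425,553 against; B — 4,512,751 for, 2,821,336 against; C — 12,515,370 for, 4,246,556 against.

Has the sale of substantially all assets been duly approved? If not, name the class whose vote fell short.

Not approved — the A shares did not give the required vote.

A: 4/5 of 2467899 = 1974319.20, rounded up to 1974320; 1,974,320 required, 1,974,017 in favor — not approved.
B: a majority of 9024575 is 4512288; 4,512,288 required, 4,512,751 in favor — approved.
C: 3/5 of 20849304 = 12509582.40, rounded up to 12509583; 12,509,583 required, 12,515,370 in favor — approved.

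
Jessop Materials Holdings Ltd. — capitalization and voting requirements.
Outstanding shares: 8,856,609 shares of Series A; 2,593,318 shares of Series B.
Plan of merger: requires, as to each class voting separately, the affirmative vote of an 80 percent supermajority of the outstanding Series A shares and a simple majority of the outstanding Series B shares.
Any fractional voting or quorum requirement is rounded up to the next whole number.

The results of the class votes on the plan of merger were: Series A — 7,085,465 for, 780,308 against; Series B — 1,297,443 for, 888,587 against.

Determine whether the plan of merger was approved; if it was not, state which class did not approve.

Series A: 4/5 of 8856609 = 7085287.20, rounded up to 7085288; 7,085,288 required, 7,085,465 in favor — approved.
Series B: a majority of 2593318 is 1296660; 1,296,660 required, 1,297,443 in favor — approved.

Approved — every class gave the required vote.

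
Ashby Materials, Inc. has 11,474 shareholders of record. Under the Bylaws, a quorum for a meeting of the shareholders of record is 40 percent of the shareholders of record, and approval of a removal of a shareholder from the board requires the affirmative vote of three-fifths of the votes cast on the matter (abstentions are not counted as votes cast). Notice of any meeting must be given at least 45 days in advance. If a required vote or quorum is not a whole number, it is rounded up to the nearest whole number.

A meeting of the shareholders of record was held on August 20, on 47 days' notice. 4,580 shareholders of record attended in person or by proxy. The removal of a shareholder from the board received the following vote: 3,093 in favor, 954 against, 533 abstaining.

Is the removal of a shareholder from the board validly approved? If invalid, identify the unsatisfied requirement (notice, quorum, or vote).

Invalid — quorum requirement not satisfied.

Notice: 47 days given; 45 required. Satisfied.
Quorum: 40% of 11,474 = 4,589.60, rounded up to 4,590; 4,580 present. Not satisfied.
Vote: requires three-fifths of the votes cast (4,580 − 533 abstaining = 4,047); 3/5 of 4047 = 2428.20, rounded up to 2429, so 2,429 needed; 3,093 in favor. Satisfied.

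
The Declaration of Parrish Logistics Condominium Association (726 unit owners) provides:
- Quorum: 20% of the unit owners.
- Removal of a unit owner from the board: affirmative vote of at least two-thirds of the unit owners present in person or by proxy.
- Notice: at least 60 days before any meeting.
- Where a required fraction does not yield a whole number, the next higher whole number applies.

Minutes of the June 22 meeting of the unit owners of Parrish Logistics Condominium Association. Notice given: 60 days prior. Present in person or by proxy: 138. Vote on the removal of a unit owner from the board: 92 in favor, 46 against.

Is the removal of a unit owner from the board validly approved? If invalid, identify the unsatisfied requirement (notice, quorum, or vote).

Notice: 60 days given; 60 required. Satisfied.
Quorum: 20% of 726 = 145.20, rounded up to 146; 138 present. Not satisfied.
Vote: requires two-thirds of those present (138); 2/3 of 138 = 92, so 92 needed; 92 in favor. Satisfied.

Invalid — quorum requirement not satisfied.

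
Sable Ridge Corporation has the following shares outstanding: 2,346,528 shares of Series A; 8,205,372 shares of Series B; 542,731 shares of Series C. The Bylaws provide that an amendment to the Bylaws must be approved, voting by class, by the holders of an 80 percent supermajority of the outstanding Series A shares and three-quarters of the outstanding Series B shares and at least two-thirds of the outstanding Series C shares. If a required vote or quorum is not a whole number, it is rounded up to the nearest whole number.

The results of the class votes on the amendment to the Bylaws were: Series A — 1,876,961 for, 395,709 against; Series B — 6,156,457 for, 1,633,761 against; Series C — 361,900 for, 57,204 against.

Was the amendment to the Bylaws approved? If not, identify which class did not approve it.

Not approved — the Series A shares did not give the required vote.

Series A: 4/5 of 2346528 = 1877222.40, rounded up to 1877223; 1,877,223 required, 1,876,961 in favor — not approved.
Series B: 3/4 of 8205372 = 6154029; 6,154,029 required, 6,156,457 in favor — approved.
Series C: 2/3 of 542731 = 361820.67, rounded up to 361821; 361,821 required, 361,900 in favor — approved.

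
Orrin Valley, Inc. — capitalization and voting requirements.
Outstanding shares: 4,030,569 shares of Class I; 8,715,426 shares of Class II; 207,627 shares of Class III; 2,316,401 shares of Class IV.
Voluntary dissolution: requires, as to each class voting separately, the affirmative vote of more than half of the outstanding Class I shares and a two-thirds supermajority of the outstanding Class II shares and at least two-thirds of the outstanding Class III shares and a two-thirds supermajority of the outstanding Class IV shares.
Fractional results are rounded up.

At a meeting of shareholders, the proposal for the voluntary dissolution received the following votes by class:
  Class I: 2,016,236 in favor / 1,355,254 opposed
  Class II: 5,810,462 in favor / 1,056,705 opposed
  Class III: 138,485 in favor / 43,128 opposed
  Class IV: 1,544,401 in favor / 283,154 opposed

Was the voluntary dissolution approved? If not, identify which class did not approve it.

Approved — every class gave the required vote.

Class I: a majority of 4030569 is 2015285; 2,015,285 required, 2,016,236 in favor — approved.
Class II: 2/3 of 8715426 = 5810284; 5,810,284 required, 5,810,462 in favor — approved.
Class III: 2/3 of 207627 = 138418; 138,418 required, 138,485 in favor — approved.
Class IV: 2/3 of 2316401 = 1544267.33, rounded up to 1544268; 1,544,268 required, 1,544,401 in favor — approved.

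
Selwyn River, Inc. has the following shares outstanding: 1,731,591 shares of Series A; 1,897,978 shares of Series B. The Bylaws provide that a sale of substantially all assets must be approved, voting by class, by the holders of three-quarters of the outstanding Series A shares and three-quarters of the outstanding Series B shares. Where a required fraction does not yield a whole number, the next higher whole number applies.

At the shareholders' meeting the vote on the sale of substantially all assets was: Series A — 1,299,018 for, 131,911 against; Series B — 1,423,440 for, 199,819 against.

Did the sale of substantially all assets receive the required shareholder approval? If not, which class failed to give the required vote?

Not approved — the Series B shares did not give the required vote.

Series A: 3/4 of 1731591 = 1298693.25, rounded up to 1298694; 1,298,694 required, 1,299,018 in favor — approved.
Series B: 3/4 of 1897978 = 1423483.50, rounded up to 1423484; 1,423,484 required, 1,423,440 in favor — not approved.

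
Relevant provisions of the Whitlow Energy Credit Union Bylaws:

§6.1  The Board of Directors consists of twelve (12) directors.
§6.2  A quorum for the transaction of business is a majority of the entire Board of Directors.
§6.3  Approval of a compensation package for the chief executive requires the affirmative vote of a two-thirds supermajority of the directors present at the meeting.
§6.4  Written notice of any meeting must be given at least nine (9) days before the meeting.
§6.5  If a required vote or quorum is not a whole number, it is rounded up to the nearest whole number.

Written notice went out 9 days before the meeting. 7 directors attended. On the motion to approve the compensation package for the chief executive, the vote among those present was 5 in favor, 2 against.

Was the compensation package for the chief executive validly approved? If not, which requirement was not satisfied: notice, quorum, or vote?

Valid — all requirements satisfied.

Notice: 9 days given; 9 required (9 ≥ 9). Satisfied.
Quorum: 7 present; quorum is 7. Satisfied.
Vote: the compensation package for the chief executive requires two-thirds of the directors present (7). 2/3 of 7 = 4.67, rounded up to 5, so 5 affirmative votes are needed; 5 voted in favor. Satisfied.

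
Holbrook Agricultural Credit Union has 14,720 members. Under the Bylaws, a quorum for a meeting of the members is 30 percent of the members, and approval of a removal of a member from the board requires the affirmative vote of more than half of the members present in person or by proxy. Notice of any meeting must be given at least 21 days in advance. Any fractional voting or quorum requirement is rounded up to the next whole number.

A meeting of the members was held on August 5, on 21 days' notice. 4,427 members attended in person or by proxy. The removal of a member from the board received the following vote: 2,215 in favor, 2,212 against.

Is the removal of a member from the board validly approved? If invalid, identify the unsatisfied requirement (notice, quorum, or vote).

Valid — all requirements satisfied.

Notice: 21 days given; 21 required. Satisfied.
Quorum: 30% of 14,720 = 4,416; 4,427 present. Satisfied.
Vote: requires a majority of those present (4,427); a majority of 4427 is 2214, so 2,214 needed; 2,215 in favor. Satisfied.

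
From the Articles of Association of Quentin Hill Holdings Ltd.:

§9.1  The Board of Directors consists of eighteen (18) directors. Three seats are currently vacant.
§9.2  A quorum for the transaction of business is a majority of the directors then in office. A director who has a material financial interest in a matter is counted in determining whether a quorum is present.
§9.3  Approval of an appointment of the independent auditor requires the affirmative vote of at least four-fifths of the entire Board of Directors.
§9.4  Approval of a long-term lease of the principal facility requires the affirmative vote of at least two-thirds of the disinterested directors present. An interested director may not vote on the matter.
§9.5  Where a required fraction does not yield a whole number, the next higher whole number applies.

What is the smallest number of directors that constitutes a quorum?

8

A majority of 15 is 8.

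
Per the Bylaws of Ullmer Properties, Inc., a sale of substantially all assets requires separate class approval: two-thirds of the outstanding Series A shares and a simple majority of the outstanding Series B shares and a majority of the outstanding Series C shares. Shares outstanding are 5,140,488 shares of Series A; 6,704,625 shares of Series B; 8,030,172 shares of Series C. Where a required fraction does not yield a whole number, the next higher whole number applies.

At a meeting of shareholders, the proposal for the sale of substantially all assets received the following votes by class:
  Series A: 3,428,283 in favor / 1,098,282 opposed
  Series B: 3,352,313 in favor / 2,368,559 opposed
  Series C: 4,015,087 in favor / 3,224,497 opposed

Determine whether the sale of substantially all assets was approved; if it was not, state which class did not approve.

Series A: 2/3 of 5140488 = 3426992; 3,426,992 required, 3,428,283 in favor — approved.
Series B: a majority of 6704625 is 3352313; 3,352,313 required, 3,352,313 in favor — approved.
Series C: a majority of 8030172 is 4015087; 4,015,087 required, 4,015,087 in favor — approved.

Approved — every class gave the required vote.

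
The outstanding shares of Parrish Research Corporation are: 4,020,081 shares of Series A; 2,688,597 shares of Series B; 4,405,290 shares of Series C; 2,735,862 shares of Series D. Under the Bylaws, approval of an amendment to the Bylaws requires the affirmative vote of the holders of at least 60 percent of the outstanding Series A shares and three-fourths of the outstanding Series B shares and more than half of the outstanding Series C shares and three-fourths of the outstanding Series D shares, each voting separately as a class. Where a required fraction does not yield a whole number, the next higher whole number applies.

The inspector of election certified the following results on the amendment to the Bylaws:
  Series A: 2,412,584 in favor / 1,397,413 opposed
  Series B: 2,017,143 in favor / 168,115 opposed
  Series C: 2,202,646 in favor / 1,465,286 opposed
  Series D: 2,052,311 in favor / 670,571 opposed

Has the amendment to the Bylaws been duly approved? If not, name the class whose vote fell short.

Approved — every class gave the required vote.

Series A: 3/5 of 4020081 = 2412048.60, rounded up to 2412049; 2,412,049 required, 2,412,584 in favor — approved.
Series B: 3/4 of 2688597 = 2016447.75, rounded up to 2016448; 2,016,448 required, 2,017,143 in favor — approved.
Series C: a majority of 4405290 is 2202646; 2,202,646 required, 2,202,646 in favor — approved.
Series D: 3/4 of 2735862 = 2051896.50, rounded up to 2051897; 2,051,897 required, 2,052,311 in favor — approved.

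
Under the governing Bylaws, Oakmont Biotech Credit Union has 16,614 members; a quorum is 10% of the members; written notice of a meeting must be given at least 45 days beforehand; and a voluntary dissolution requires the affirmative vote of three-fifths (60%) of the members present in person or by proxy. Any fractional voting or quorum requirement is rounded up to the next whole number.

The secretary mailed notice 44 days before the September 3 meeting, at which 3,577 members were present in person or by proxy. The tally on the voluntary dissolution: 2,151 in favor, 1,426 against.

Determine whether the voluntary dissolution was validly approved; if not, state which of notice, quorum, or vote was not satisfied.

Invalid — notice requirement not satisfied.

Notice: 44 days given; 45 required. Not satisfied.
Quorum: 10% of 16,614 = 1,661.40, rounded up to 1,662; 3,577 present. Satisfied.
Vote: requires three-fifths of those present (3,577); 3/5 of 3577 = 2146.20, rounded up to 2147, so 2,147 needed; 2,151 in favor. Satisfied.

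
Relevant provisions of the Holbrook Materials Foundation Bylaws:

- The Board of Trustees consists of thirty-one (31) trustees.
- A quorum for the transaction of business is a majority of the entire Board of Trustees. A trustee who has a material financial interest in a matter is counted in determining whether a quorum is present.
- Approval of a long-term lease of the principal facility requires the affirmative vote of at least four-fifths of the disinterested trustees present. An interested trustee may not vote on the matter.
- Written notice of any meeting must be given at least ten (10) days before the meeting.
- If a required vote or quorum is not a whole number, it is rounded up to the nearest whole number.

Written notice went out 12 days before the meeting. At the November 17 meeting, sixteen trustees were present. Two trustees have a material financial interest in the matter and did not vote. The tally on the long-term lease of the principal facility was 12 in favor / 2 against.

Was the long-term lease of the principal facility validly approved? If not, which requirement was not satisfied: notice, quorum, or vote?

Valid — all requirements satisfied.

Notice: 12 days given; 10 required (12 ≥ 10). Satisfied.
Quorum: 16 present (interested trustees count toward quorum); quorum is 16. Satisfied.
Vote: the long-term lease of the principal facility requires four-fifths of the disinterested trustees present (16 − 2 = 14). 4/5 of 14 = 11.20, rounded up to 12, so 12 affirmative votes are needed; 12 voted in favor. Satisfied.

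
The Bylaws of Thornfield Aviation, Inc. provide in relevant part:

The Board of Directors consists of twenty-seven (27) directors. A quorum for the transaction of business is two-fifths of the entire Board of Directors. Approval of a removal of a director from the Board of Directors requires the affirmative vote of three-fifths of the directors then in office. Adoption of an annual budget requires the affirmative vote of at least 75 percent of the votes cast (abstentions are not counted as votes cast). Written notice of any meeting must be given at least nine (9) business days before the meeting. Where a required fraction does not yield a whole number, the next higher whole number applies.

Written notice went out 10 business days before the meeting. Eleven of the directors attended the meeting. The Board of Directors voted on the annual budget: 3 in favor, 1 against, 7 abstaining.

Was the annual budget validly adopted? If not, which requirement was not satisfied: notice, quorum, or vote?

Notice: 10 business days given; 9 required (10 ≥ 9). Satisfied.
Quorum: 11 present; quorum is 11. Satisfied.
Vote: the annual budget requires three-fourths of the votes cast (11 present − 7 abstaining = 4). 3/4 of 4 = 3, so 3 affirmative votes are needed; 3 voted in favor. Satisfied.

Valid — all requirements satisfied.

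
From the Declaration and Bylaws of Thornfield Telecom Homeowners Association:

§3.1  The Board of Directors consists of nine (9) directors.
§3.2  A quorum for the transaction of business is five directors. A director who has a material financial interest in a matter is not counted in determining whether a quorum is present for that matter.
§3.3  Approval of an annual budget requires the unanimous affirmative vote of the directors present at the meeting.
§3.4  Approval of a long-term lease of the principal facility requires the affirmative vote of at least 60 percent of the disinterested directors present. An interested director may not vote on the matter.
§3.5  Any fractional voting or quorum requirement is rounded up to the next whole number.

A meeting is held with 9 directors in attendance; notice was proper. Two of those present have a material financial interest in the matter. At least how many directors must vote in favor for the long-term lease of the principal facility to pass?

5

The long-term lease of the principal facility requires three-fifths of the disinterested directors present (9 − 2 = 7).
3/5 of 7 = 4.20, rounded up to 5.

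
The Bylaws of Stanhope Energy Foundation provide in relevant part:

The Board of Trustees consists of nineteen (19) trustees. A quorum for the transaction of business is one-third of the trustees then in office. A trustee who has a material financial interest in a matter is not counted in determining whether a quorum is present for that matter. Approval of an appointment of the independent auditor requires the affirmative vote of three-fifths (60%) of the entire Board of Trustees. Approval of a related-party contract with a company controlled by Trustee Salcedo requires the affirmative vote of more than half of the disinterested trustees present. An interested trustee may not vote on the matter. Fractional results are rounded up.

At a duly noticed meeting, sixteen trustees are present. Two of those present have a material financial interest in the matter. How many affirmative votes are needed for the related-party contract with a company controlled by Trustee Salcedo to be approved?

The related-party contract with a company controlled by Trustee Salcedo requires a majority of the disinterested trustees present (16 − 2 = 14).
A majority of 14 is 8.

8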